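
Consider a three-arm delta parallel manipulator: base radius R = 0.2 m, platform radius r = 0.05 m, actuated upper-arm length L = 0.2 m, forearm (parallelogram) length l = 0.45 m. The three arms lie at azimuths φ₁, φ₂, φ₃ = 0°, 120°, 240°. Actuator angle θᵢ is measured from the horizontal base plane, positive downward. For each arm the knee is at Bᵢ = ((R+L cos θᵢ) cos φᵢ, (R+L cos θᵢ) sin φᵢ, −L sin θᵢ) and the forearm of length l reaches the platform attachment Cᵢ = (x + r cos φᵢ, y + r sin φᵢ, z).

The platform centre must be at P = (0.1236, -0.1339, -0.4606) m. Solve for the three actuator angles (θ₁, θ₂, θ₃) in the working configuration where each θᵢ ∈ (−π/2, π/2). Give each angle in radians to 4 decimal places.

rotate P by −φ1: (0.1236, -0.1339, -0.4606)
  A=0.0264, B=-0.4606, C=(l²−L²−A²−y'²−z²)/(2L)=-0.1707
  γ=atan2(-0.4606,0.0264)=-1.5135;  ψ=arccos(-0.3700)=1.9498;  θ1=γ+ψ≈0.4363
arm 2 (φ=120.0°): x'=-0.1778, y'=-0.0401
  A=0.3278, B=-0.4606, C=(l²−L²−A²−y'²−z²)/(2L)=-0.3967
  γ=atan2(-0.4606,0.3278)=-0.9523;  ψ=arccos(-0.7018)=2.3487;  θ2=γ+ψ≈1.3963
φ3=240.0° → target in arm frame (0.0542, 0.1740)
  e−x'=0.0958;  (l²−L²−(e−x')²−y'²−z²)/2L = -0.2228
  θ3 = atan2(B,A) + arccos(C/0.4705) = 0.6984

θ₁ = 0.4363, θ₂ = 1.3963, θ₃ = 0.6984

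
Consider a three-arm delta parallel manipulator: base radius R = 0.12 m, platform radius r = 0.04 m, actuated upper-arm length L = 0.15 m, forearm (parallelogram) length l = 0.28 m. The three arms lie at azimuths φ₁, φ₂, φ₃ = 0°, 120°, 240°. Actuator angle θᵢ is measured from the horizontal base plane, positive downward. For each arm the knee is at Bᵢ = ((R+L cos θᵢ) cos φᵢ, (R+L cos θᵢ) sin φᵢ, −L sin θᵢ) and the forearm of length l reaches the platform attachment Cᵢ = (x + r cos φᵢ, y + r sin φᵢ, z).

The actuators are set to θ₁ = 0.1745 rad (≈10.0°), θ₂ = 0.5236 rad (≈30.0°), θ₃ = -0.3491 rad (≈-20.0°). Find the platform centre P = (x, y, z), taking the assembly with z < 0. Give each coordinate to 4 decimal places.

(-0.0035, -0.0605, -0.1719)

arm 1 at φ=0.0°: ρ1 = 0.2277;  centre 1 = (0.2277, 0.0000, -0.0260)
arm 2 at φ=120.0°: ρ2 = 0.2099;  centre 2 = (-0.1050, 0.1818, -0.0750)
arm 3 at φ=240.0°: ρ3 = 0.2210;  centre 3 = (-0.1105, -0.1914, 0.0513)
|centre ₂|²−|centre ₁|² = -0.0029;  |centre ₃|²−|centre ₁|² = -0.0011
plane₁₂: -0.6653x+0.3636y+-0.0979z = -0.0029
det = 0.5005;  x = 0.0030+0.0375z,  y = -0.0024+0.3380z
into |P−centre ₁|² = l²: 1.1156z² + 0.0336z + -0.0272 = 0;  Δ = 0.1225;  z = -0.1719 or 0.1418 → z<0 root = -0.1719
x = -0.0035, y = -0.0605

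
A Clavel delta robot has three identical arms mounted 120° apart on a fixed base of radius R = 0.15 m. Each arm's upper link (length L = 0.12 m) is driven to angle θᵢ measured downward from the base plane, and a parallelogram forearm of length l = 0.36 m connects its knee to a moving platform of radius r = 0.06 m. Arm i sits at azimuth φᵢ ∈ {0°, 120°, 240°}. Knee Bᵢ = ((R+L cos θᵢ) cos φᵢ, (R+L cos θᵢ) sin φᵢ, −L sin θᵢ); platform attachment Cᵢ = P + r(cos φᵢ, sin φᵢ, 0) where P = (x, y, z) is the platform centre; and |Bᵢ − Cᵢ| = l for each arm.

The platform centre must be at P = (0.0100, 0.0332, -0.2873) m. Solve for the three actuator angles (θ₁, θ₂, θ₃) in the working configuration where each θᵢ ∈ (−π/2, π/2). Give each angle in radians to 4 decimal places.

rotate P by −φ1: (0.0100, 0.0332, -0.2873)
  A cos θ + B sin θ = C:  0.0800·cos θ + -0.2873·sin θ = 0.1048
  γ=atan2(-0.2873,0.0800)=-1.2992;  ψ=arccos(0.3515)=1.2117;  θ1=γ+ψ≈-0.0876
arm 2 (φ=120.0°): x'=0.0238, y'=-0.0253
  e−x'=0.0662;  (l²−L²−(e−x')²−y'²−z²)/2L = 0.1151
  θ2 = atan2(B,A) + arccos(C/0.2948) = -0.1745
arm 3 (φ=240.0°): x'=-0.0338, y'=-0.0079
  A cos θ + B sin θ = C:  0.1238·cos θ + -0.2873·sin θ = 0.0720
  γ=atan2(-0.2873,0.1238)=-1.1641;  ψ=arccos(0.2302)=1.3385;  θ3=γ+ψ≈0.1745

θ₁ = -0.0876, θ₂ = -0.1745, θ₃ = 0.1745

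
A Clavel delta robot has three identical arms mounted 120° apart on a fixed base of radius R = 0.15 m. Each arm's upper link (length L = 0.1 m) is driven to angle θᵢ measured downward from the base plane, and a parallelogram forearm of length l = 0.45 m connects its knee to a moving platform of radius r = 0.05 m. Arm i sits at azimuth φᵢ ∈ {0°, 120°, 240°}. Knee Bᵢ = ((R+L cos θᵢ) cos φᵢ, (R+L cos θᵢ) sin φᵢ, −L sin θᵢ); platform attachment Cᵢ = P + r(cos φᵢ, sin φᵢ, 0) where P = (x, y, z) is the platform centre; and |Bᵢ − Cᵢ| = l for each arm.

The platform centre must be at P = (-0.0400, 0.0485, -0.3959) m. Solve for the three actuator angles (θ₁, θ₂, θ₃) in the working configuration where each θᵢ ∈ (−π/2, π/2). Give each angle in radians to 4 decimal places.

θ₁ = 0.1747, θ₂ = -0.3489, θ₃ = 0.0872

φ1=0.0° → target in arm frame (-0.0400, 0.0485)
  A cos θ + B sin θ = C:  0.1400·cos θ + -0.3959·sin θ = 0.0691
  θ1 = atan2(B,A) + arccos(C/0.4199) = 0.1747
arm 2 (φ=120.0°): x'=0.0620, y'=0.0104
  A=0.0380, B=-0.3959, C=(l²−L²−A²−y'²−z²)/(2L)=0.1711
  θ2 = atan2(B,A) + arccos(C/0.3977) = -0.3489
φ3=240.0° → target in arm frame (-0.0220, -0.0589)
  A cos θ + B sin θ = C:  0.1220·cos θ + -0.3959·sin θ = 0.0871
  θ3 = atan2(B,A) + arccos(C/0.4143) = 0.0872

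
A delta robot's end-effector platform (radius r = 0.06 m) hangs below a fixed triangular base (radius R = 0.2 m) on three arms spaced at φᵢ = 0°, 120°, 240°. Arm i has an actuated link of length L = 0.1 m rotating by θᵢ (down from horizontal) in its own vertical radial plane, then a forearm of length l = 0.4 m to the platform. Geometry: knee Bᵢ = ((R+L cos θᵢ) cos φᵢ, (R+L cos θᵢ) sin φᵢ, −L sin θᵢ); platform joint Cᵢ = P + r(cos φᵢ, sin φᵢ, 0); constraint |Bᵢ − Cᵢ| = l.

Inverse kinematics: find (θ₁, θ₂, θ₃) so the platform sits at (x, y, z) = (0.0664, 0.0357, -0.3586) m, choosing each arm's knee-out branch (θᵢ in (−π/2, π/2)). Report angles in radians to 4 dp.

θ₁ = 0.0001, θ₂ = 0.4363, θ₃ = 0.7852

φ1=0.0° → target in arm frame (0.0664, 0.0357)
  e−x'=0.0736;  (l²−L²−(e−x')²−y'²−z²)/2L = 0.0736
  √(A²+B²)=0.3661;  θ1 = -1.3684+1.3684 ≈ 0.0001
φ2=120.0° → target in arm frame (-0.0023, -0.0754)
  A=0.1423, B=-0.3586, C=(l²−L²−A²−y'²−z²)/(2L)=-0.0226
  θ2 = atan2(B,A) + arccos(C/0.3858) = 0.4363
arm 3 (φ=240.0°): x'=-0.0641, y'=0.0397
  A=0.2041, B=-0.3586, C=(l²−L²−A²−y'²−z²)/(2L)=-0.1092
  θ3 = atan2(B,A) + arccos(C/0.4126) = 0.7852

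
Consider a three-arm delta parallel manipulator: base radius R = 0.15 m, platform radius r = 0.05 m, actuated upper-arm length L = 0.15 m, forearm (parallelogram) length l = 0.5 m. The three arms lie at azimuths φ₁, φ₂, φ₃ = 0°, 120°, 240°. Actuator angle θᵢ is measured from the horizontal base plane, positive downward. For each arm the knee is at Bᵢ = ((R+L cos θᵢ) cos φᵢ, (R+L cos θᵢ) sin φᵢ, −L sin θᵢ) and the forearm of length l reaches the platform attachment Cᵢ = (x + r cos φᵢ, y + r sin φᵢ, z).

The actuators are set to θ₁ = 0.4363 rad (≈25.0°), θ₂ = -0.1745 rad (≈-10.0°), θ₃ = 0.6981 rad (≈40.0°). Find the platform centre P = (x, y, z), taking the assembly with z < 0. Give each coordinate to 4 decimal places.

(-0.0296, 0.1477, -0.4604)

arm 1 at φ=0.0°: (R−r)+L cos θ1 = 0.2359;  centre 1 = (0.2359, 0.0000, -0.0634)
arm 2 at φ=120.0°: (R−r)+L cos θ2 = 0.2477;  centre 2 = (-0.1239, 0.2145, 0.0260)
centre 3 = (0.2149·cos240.0°, 0.2149·sin240.0°, -0.0964) = (-0.1075, -0.1861, -0.0964)
|centre ₂|²−|centre ₁|² = 0.0024;  |centre ₃|²−|centre ₁|² = -0.0042
linear system: -0.7196x+0.4291y = 0.0024−0.1789z; -0.6868x+-0.3722y = -0.0042−-0.0661z
Cramer: x(z) = 0.0017+0.0680z;  y(z) = 0.0083-0.3029z
quadratic in z: (1.0963)z²+(0.0899)z+(-0.1910)=0, √Δ=0.9197 → z ∈ {-0.4604, 0.3784}; z = -0.4604 (taking z<0)
x = -0.0296, y = 0.1477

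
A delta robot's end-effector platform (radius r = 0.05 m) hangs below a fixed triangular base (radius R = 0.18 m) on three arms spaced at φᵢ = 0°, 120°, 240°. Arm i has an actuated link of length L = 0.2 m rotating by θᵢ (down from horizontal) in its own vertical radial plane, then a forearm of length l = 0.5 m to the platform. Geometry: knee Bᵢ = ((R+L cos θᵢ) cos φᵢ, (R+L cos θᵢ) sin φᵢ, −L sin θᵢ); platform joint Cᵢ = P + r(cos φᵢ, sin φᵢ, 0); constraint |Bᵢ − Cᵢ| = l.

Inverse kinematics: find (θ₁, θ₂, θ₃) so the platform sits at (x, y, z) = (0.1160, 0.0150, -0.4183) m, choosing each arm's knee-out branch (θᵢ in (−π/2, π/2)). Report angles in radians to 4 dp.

rotate P by −φ1: (0.1160, 0.0150, -0.4183)
  e−x'=0.0140;  (l²−L²−(e−x')²−y'²−z²)/2L = 0.0865
  √(A²+B²)=0.4185;  θ1 = -1.5373+1.3626 ≈ -0.1747
arm 2 (φ=120.0°): x'=-0.0450, y'=-0.1080
  A=0.1750, B=-0.4183, C=(l²−L²−A²−y'²−z²)/(2L)=-0.0181
  θ2 = atan2(B,A) + arccos(C/0.4534) = 0.4363
arm 3 (φ=240.0°): x'=-0.0710, y'=0.0930
  e−x'=0.2010;  (l²−L²−(e−x')²−y'²−z²)/2L = -0.0350
  γ=atan2(-0.4183,0.2010)=-1.1229;  ψ=arccos(-0.0755)=1.6464;  θ3=γ+ψ≈0.5235

θ₁ = -0.1747, θ₂ = 0.4363, θ₃ = 0.5235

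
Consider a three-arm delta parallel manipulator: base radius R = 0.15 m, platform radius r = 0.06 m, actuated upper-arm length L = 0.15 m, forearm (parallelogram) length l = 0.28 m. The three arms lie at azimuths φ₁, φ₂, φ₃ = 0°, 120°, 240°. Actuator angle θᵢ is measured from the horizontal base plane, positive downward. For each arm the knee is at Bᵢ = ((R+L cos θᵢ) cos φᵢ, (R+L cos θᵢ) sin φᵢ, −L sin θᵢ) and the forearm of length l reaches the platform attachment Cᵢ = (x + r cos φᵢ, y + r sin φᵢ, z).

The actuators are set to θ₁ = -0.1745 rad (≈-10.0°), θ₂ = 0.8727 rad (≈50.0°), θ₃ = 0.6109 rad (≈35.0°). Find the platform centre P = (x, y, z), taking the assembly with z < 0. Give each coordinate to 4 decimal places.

arm 1 at φ=0.0°: (R−r)+L cos θ1 = 0.2377;  S1 = (0.2377, 0.0000, 0.0260)
arm 2 at φ=120.0°: (R−r)+L cos θ2 = 0.1864;  S2 = (-0.0932, 0.1614, -0.1149)
S3 = (0.2129·cos240.0°, 0.2129·sin240.0°, -0.0860) = (-0.1064, -0.1844, -0.0860)
|S₂|²−|S₁|² = -0.0092;  |S₃|²−|S₁|² = -0.0045
plane₁₂: -0.6619x+0.3229y+-0.2819z = -0.0092
det = 0.4663;  x = 0.0104+-0.3781z,  y = -0.0073+0.0980z
sphere 1 gives Az²+Bz+C=0 with A=1.1526, B=0.1184, C=-0.0260;  B²−4AC=0.1339;  roots -0.2101, 0.1074;  negative root z = -0.2101
x = 0.0898, y = -0.0279

(0.0898, -0.0279, -0.2101)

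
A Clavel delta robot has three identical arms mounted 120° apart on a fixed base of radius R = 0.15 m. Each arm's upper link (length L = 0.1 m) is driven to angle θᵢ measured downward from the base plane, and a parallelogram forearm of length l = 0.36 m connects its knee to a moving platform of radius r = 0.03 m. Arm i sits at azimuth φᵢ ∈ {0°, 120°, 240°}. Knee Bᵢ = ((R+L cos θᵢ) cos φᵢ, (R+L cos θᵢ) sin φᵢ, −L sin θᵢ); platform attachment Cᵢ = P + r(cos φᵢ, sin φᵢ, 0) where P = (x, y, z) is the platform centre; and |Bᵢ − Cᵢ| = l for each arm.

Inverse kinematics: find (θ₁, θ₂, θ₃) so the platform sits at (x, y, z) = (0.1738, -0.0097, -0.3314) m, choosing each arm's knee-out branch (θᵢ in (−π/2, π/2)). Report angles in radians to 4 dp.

φ1=0.0° → target in arm frame (0.1738, -0.0097)
  A cos θ + B sin θ = C:  -0.0538·cos θ + -0.3314·sin θ = 0.0339
  √(A²+B²)=0.3357;  θ1 = -1.7317+1.4696 ≈ -0.2622
rotate P by −φ2: (-0.0953, -0.1457, -0.3314)
  e−x'=0.2153;  (l²−L²−(e−x')²−y'²−z²)/2L = -0.2890
  γ=atan2(-0.3314,0.2153)=-0.9947;  ψ=arccos(-0.7313)=2.3910;  θ2=γ+ψ≈1.3963
arm 3 (φ=240.0°): x'=-0.0785, y'=0.1554
  A=0.1985, B=-0.3314, C=(l²−L²−A²−y'²−z²)/(2L)=-0.2688
  √(A²+B²)=0.3863;  θ3 = -1.0311+2.3405 ≈ 1.3094

θ₁ = -0.2622, θ₂ = 1.3963, θ₃ = 1.3094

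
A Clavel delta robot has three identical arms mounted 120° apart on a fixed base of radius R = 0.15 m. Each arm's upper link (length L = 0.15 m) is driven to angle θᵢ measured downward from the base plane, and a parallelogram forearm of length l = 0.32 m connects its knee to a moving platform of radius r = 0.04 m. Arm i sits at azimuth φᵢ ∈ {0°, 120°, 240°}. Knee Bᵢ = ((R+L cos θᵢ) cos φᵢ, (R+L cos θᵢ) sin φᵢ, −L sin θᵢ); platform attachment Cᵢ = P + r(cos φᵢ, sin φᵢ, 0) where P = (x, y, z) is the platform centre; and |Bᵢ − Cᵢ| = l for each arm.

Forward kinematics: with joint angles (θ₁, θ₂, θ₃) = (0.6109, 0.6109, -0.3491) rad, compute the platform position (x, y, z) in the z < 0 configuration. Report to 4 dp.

(-0.0448, -0.0775, -0.2250)

arm 1 at φ=0.0°: e+L cos θ1 = 0.2329;  O1 = (0.2329, 0.0000, -0.0860)
arm 2 at φ=120.0°: e+L cos θ2 = 0.2329;  O2 = (-0.1164, 0.2017, -0.0860)
φ3=240.0°: virtual centre (-0.1255, -0.2173, 0.0513), radius l
|O₂|²−|O₁|² = 0.0000;  |O₃|²−|O₁|² = 0.0040
[-0.6986 0.4033 0.0000]·P = 0.0000;  [-0.7167 -0.4347 0.2747]·P = 0.0040
det = 0.5927;  x = -0.0027+0.1869z,  y = -0.0047+0.3238z
into |P−O₁|² = l²: 1.1398z² + 0.0810z + -0.0395 = 0;  Δ = 0.1865;  z = -0.2250 or 0.1539 → z<0 root = -0.2250
x = -0.0448, y = -0.0775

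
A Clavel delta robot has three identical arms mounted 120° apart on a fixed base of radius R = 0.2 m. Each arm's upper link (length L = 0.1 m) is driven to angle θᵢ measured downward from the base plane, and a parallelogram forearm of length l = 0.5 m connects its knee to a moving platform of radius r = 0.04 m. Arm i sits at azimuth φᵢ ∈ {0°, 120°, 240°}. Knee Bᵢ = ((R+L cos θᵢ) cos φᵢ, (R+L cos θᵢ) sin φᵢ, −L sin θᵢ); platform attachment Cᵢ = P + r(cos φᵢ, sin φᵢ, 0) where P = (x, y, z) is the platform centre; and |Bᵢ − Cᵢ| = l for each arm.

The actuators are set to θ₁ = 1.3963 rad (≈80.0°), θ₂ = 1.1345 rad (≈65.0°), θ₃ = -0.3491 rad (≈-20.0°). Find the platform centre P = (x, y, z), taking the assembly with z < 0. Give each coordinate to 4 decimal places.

φ1=0.0°: virtual centre (0.1774, 0.0000, -0.0985), radius l
arm 2 at φ=120.0°: (R−r)+L cos θ2 = 0.2023;  centre 2 = (-0.1011, 0.1752, -0.0906)
arm 3 at φ=240.0°: (R−r)+L cos θ3 = 0.2540;  centre 3 = (-0.1270, -0.2199, 0.0342)
|centre ₂|²−|centre ₁|² = 0.0080;  |centre ₃|²−|centre ₁|² = 0.0245
plane₁₂: -0.5570x+0.3503y+0.0157z = 0.0080
Cramer: x(z) = -0.0264+0.2179z;  y(z) = -0.0192+0.3017z
quadratic in z: (1.1385)z²+(0.0966)z+(-0.1984)=0, √Δ=0.9555 → z ∈ {-0.4620, 0.3772}; z = -0.4620 (taking z<0)
x = -0.1271, y = -0.1586

(-0.1271, -0.1586, -0.4620)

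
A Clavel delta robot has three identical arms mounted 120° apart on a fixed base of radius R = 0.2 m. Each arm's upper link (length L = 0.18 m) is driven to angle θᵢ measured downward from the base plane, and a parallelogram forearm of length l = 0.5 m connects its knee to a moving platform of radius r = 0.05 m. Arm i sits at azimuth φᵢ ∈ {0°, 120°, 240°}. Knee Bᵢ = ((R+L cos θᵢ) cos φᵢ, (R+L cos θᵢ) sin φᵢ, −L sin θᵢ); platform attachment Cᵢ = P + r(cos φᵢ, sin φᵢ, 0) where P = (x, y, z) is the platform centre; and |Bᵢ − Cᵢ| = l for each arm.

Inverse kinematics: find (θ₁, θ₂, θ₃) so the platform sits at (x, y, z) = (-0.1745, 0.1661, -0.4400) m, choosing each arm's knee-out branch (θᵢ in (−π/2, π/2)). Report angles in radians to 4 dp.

φ1=0.0° → target in arm frame (-0.1745, 0.1661)
  A=0.3245, B=-0.4400, C=(l²−L²−A²−y'²−z²)/(2L)=-0.3025
  √(A²+B²)=0.5467;  θ1 = -0.9353+2.1571 ≈ 1.2217
arm 2 (φ=120.0°): x'=0.2311, y'=0.0681
  A cos θ + B sin θ = C:  -0.0811·cos θ + -0.4400·sin θ = 0.0355
  √(A²+B²)=0.4474;  θ2 = -1.7531+1.4913 ≈ -0.2618
arm 3 (φ=240.0°): x'=-0.0566, y'=-0.2342
  A=0.2066, B=-0.4400, C=(l²−L²−A²−y'²−z²)/(2L)=-0.2042
  θ3 = atan2(B,A) + arccos(C/0.4861) = 0.8726

θ₁ = 1.2217, θ₂ = -0.2618, θ₃ = 0.8726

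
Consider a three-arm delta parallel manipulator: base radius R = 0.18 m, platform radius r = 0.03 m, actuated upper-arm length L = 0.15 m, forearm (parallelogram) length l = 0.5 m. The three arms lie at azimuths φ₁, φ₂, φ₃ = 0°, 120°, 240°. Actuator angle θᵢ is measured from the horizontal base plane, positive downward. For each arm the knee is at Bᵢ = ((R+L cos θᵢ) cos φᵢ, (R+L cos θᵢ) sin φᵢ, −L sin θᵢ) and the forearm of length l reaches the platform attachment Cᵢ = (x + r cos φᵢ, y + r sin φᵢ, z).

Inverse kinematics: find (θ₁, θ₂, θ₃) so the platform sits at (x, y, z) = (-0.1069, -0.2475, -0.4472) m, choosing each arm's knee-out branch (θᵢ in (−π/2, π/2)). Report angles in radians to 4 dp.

rotate P by −φ1: (-0.1069, -0.2475, -0.4472)
  e−x'=0.2569;  (l²−L²−(e−x')²−y'²−z²)/2L = -0.3325
  √(A²+B²)=0.5157;  θ1 = -1.0494+2.2714 ≈ 1.2220
φ2=120.0° → target in arm frame (-0.1609, 0.2163)
  e−x'=0.3109;  (l²−L²−(e−x')²−y'²−z²)/2L = -0.3865
  θ2 = atan2(B,A) + arccos(C/0.5446) = 1.3964
rotate P by −φ3: (0.2678, 0.0312, -0.4472)
  A=-0.1178, B=-0.4472, C=(l²−L²−A²−y'²−z²)/(2L)=0.0422
  √(A²+B²)=0.4625;  θ3 = -1.8283+1.4794 ≈ -0.3490

θ₁ = 1.2220, θ₂ = 1.3964, θ₃ = -0.3490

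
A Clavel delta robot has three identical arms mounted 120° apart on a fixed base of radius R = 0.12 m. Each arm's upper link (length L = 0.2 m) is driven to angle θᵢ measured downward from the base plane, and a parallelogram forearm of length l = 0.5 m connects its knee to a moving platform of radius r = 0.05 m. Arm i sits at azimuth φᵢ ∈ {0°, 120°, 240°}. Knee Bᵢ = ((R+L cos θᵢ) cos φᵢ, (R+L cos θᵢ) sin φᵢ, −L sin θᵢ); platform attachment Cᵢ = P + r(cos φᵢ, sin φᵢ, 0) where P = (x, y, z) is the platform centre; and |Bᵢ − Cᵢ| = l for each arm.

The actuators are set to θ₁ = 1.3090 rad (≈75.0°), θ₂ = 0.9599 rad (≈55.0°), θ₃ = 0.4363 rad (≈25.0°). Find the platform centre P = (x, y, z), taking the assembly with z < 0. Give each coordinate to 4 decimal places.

centre 1 = (0.1218·cos0.0°, 0.1218·sin0.0°, -0.1932) = (0.1218, 0.0000, -0.1932)
arm 2 at φ=120.0°: (R−r)+L cos θ2 = 0.1847;  centre 2 = (-0.0924, 0.1600, -0.1638)
φ3=240.0°: virtual centre (-0.1256, -0.2176, -0.0845), radius l
eliminate P² terms by subtracting sphere 1 from 2 and 3
[-0.4282 0.3199 0.0587]·P = 0.0088;  [-0.4948 -0.4352 0.2173]·P = 0.0181
det = 0.3447;  x = -0.0280+0.2759z,  y = -0.0099+0.1857z
into |P−centre ₁|² = l²: 1.1106z² + 0.3001z + -0.1902 = 0;  Δ = 0.9349;  z = -0.5704 or 0.3002 → z<0 root = -0.5704
x = -0.1853, y = -0.1158

(-0.1853, -0.1158, -0.5704)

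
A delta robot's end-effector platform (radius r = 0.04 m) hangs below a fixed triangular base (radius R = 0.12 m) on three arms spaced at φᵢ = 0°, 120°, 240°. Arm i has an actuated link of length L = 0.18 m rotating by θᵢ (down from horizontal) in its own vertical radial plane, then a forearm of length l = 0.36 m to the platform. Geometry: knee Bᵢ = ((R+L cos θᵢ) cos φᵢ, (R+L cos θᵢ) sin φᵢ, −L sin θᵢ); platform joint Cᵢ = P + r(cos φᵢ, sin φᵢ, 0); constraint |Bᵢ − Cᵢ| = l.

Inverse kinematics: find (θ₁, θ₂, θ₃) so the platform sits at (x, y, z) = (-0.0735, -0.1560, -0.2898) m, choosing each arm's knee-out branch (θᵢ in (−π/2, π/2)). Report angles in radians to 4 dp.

θ₁ = 0.7853, θ₂ = 0.8727, θ₃ = -0.3487

φ1=0.0° → target in arm frame (-0.0735, -0.1560)
  e−x'=0.1535;  (l²−L²−(e−x')²−y'²−z²)/2L = -0.0963
  √(A²+B²)=0.3279;  θ1 = -1.0837+1.8690 ≈ 0.7853
φ2=120.0° → target in arm frame (-0.0983, 0.1417)
  A=0.1783, B=-0.2898, C=(l²−L²−A²−y'²−z²)/(2L)=-0.1074
  γ=atan2(-0.2898,0.1783)=-1.0191;  ψ=arccos(-0.3156)=1.8919;  θ2=γ+ψ≈0.8727
arm 3 (φ=240.0°): x'=0.1718, y'=0.0143
  A cos θ + B sin θ = C:  -0.0918·cos θ + -0.2898·sin θ = 0.0127
  γ=atan2(-0.2898,-0.0918)=-1.8777;  ψ=arccos(0.0418)=1.5290;  θ3=γ+ψ≈-0.3487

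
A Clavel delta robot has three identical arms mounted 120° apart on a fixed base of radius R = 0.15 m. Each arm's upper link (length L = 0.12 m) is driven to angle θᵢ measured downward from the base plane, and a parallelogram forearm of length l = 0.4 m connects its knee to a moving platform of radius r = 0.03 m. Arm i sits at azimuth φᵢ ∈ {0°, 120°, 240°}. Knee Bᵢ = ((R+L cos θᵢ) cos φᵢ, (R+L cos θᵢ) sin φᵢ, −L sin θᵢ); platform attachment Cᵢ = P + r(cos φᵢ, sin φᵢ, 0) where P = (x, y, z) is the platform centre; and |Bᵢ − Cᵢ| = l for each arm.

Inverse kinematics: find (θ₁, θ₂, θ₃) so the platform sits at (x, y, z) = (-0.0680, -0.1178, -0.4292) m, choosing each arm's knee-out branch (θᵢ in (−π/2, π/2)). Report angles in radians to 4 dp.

θ₁ = 1.3092, θ₂ = 1.3093, θ₃ = 0.3493

φ1=0.0° → target in arm frame (-0.0680, -0.1178)
  A=0.1880, B=-0.4292, C=(l²−L²−A²−y'²−z²)/(2L)=-0.3660
  θ1 = atan2(B,A) + arccos(C/0.4686) = 1.3092
rotate P by −φ2: (-0.0680, 0.1178, -0.4292)
  A=0.1880, B=-0.4292, C=(l²−L²−A²−y'²−z²)/(2L)=-0.3660
  γ=atan2(-0.4292,0.1880)=-1.1579;  ψ=arccos(-0.7811)=2.4672;  θ2=γ+ψ≈1.3093
φ3=240.0° → target in arm frame (0.1360, 0.0000)
  A=-0.0160, B=-0.4292, C=(l²−L²−A²−y'²−z²)/(2L)=-0.1620
  γ=atan2(-0.4292,-0.0160)=-1.6081;  ψ=arccos(-0.3771)=1.9574;  θ3=γ+ψ≈0.3493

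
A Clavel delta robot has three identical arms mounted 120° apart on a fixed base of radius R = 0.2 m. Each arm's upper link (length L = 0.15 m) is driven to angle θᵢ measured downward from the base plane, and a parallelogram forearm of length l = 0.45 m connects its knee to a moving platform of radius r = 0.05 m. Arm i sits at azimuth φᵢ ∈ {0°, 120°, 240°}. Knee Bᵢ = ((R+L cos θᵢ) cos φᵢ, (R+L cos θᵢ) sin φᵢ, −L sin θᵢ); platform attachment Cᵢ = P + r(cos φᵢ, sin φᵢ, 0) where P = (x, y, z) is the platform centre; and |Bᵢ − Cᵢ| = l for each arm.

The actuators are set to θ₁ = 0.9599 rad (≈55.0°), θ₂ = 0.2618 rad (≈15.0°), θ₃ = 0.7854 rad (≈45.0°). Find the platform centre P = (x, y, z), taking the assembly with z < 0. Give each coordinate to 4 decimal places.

arm 1 at φ=0.0°: (R−r)+L cos θ1 = 0.2360;  S1 = (0.2360, 0.0000, -0.1229)
φ2=120.0°: virtual centre (-0.1474, 0.2554, -0.0388), radius l
arm 3 at φ=240.0°: (R−r)+L cos θ3 = 0.2561;  S3 = (-0.1280, -0.2218, -0.1061)
subtract pairs → two planes through P
linear system: -0.7670x+0.5108y = 0.0177−0.1681z; -0.7281x+-0.4435y = 0.0060−0.0336z
Cramer: x(z) = -0.0153+0.1288z;  y(z) = 0.0116-0.1357z
quadratic in z: (1.0350)z²+(0.1778)z+(-0.1241)=0, √Δ=0.7385 → z ∈ {-0.4427, 0.2708}; z = -0.4427 (taking z<0)
x = -0.0723, y = 0.0716

(-0.0723, 0.0716, -0.4427)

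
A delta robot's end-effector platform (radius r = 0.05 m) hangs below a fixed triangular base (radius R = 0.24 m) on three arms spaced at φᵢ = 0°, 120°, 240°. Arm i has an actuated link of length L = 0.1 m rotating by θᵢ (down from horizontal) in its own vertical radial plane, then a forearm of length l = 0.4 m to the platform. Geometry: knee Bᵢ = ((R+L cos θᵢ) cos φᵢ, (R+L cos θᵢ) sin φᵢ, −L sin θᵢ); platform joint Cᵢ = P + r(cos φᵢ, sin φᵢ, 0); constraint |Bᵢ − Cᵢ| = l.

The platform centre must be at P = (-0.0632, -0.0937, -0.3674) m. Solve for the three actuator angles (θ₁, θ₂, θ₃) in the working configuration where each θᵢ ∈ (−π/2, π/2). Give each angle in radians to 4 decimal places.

θ₁ = 1.3090, θ₂ = 1.2220, θ₃ = 0.0873

φ1=0.0° → target in arm frame (-0.0632, -0.0937)
  A cos θ + B sin θ = C:  0.2532·cos θ + -0.3674·sin θ = -0.2894
  γ=atan2(-0.3674,0.2532)=-0.9674;  ψ=arccos(-0.6485)=2.2764;  θ1=γ+ψ≈1.3090
φ2=120.0° → target in arm frame (-0.0495, 0.1016)
  A=0.2395, B=-0.3674, C=(l²−L²−A²−y'²−z²)/(2L)=-0.2634
  θ2 = atan2(B,A) + arccos(C/0.4386) = 1.2220
φ3=240.0° → target in arm frame (0.1127, -0.0079)
  A cos θ + B sin θ = C:  0.0773·cos θ + -0.3674·sin θ = 0.0449
  √(A²+B²)=0.3754;  θ3 = -1.3635+1.4508 ≈ 0.0873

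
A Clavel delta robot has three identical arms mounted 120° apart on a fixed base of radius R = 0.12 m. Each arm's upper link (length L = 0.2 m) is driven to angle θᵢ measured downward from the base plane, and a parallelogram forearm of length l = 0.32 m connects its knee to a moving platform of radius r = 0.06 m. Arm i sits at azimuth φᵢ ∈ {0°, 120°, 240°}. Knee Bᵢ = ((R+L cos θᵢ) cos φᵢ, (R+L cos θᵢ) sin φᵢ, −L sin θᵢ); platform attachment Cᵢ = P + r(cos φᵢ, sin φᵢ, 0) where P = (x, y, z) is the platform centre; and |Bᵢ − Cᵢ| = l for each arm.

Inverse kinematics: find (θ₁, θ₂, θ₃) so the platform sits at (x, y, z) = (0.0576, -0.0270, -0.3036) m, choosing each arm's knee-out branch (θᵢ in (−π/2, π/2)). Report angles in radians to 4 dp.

φ1=0.0° → target in arm frame (0.0576, -0.0270)
  e−x'=0.0024;  (l²−L²−(e−x')²−y'²−z²)/2L = -0.0763
  γ=atan2(-0.3036,0.0024)=-1.5629;  ψ=arccos(-0.2512)=1.8247;  θ1=γ+ψ≈0.2618
rotate P by −φ2: (-0.0522, -0.0364, -0.3036)
  A=0.1122, B=-0.3036, C=(l²−L²−A²−y'²−z²)/(2L)=-0.1092
  γ=atan2(-0.3036,0.1122)=-1.2168;  ψ=arccos(-0.3374)=1.9150;  θ2=γ+ψ≈0.6981
φ3=240.0° → target in arm frame (-0.0054, 0.0634)
  e−x'=0.0654;  (l²−L²−(e−x')²−y'²−z²)/2L = -0.0952
  γ=atan2(-0.3036,0.0654)=-1.3586;  ψ=arccos(-0.3065)=1.8823;  θ3=γ+ψ≈0.5237

θ₁ = 0.2618, θ₂ = 0.6981, θ₃ = 0.5237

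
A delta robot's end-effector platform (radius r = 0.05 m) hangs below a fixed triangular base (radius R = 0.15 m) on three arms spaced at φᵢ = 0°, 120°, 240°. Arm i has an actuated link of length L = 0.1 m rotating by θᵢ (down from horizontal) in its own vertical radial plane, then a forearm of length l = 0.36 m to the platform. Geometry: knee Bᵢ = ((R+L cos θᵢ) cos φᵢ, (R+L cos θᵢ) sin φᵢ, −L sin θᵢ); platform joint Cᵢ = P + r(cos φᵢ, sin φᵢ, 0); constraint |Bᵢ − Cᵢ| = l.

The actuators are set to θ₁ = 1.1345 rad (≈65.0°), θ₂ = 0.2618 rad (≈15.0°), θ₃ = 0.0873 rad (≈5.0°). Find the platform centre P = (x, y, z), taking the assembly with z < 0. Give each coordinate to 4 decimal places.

centre 1 = (0.1423·cos0.0°, 0.1423·sin0.0°, -0.0906) = (0.1423, 0.0000, -0.0906)
arm 2 at φ=120.0°: e+L cos θ2 = 0.1966;  centre 2 = (-0.0983, 0.1703, -0.0259)
φ3=240.0°: virtual centre (-0.0998, -0.1729, -0.0087), radius l
subtract pairs → two planes through P
plane₁₂: -0.4811x+0.3405y+0.1295z = 0.0109
Cramer: x(z) = -0.0231+0.3036z;  y(z) = -0.0008+0.0487z
sphere 1 gives Az²+Bz+C=0 with A=1.0946, B=0.0808, C=-0.0940;  B²−4AC=0.4182;  roots -0.3323, 0.2585;  negative root z = -0.3323
x = -0.1240, y = -0.0170

(-0.1240, -0.0170, -0.3323)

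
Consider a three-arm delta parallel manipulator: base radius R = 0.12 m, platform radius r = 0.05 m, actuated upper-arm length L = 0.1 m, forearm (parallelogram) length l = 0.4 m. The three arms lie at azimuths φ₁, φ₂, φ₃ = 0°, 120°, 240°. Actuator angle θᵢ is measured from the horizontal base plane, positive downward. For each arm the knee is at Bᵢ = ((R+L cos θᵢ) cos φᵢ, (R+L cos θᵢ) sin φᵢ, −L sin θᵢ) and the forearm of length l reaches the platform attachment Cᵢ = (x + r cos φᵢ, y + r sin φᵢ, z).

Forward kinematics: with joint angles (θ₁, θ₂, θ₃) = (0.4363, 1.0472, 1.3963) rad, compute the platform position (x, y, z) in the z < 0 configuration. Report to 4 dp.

φ1=0.0°: virtual centre (0.1606, 0.0000, -0.0423), radius l
centre 2 = (0.1200·cos120.0°, 0.1200·sin120.0°, -0.0866) = (-0.0600, 0.1039, -0.0866)
arm 3 at φ=240.0°: (R−r)+L cos θ3 = 0.0874;  centre 3 = (-0.0437, -0.0757, -0.0985)
subtract pairs → two planes through P
[-0.4413 0.2078 -0.0887]·P = -0.0057;  [-0.4086 -0.1513 -0.1124]·P = -0.0103
Cramer: x(z) = 0.0197-0.2425z;  y(z) = 0.0145-0.0882z
sphere 1 gives Az²+Bz+C=0 with A=1.0666, B=0.1503, C=-0.1381;  B²−4AC=0.6120;  roots -0.4372, 0.2963;  negative root z = -0.4372
x = 0.1258, y = 0.0531

(0.1258, 0.0531, -0.4372)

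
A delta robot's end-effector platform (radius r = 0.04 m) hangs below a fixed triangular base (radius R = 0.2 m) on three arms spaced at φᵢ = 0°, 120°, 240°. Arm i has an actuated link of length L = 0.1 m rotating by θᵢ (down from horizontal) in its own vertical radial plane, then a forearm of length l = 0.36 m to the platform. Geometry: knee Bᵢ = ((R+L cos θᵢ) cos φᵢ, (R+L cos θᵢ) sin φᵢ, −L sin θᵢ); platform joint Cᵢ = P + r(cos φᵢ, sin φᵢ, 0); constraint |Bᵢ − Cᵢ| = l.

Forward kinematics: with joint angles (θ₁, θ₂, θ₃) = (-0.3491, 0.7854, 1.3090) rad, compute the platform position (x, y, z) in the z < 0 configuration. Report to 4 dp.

(0.1207, 0.0487, -0.2966)

φ1=0.0°: virtual centre (0.2540, 0.0000, 0.0342), radius l
φ2=120.0°: virtual centre (-0.1154, 0.1998, -0.0707), radius l
φ3=240.0°: virtual centre (-0.0929, -0.1610, -0.0966), radius l
eliminate P² terms by subtracting sphere 1 from 2 and 3
plane₁₂: -0.7386x+0.3996y+-0.2098z = -0.0074
det = 0.5151;  x = 0.0216+-0.3341z,  y = 0.0212+-0.0925z
quadratic in z: (1.1202)z²+(0.0830)z+(-0.0740)=0, √Δ=0.5816 → z ∈ {-0.2966, 0.2226}; z = -0.2966 (taking z<0)
x = 0.1207, y = 0.0487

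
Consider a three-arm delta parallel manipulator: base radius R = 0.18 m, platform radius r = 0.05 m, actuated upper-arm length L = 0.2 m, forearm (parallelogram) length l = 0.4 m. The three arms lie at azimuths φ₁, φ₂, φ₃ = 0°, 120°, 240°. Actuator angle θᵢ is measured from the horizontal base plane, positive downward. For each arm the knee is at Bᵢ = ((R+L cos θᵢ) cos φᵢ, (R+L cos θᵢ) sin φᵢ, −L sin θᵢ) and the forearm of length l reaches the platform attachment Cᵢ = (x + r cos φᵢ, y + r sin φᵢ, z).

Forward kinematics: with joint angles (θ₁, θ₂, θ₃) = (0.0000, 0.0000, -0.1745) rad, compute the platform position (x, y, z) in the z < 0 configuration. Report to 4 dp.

(-0.0072, -0.0124, -0.2148)

φ1=0.0°: virtual centre (0.3300, 0.0000, 0.0000), radius l
φ2=120.0°: virtual centre (-0.1650, 0.2858, 0.0000), radius l
arm 3 at φ=240.0°: ρ3 = 0.3270;  centre 3 = (-0.1635, -0.2832, 0.0347)
|centre ₂|²−|centre ₁|² = 0.0000;  |centre ₃|²−|centre ₁|² = -0.0008
linear system: -0.9900x+0.5716y = 0.0000−0.0000z; -0.9870x+-0.5663y = -0.0008−0.0694z
Cramer: x(z) = 0.0004+0.0353z;  y(z) = 0.0007+0.0611z
sphere 1 gives Az²+Bz+C=0 with A=1.0050, B=-0.0232, C=-0.0514;  B²−4AC=0.2070;  roots -0.2148, 0.2379;  negative root z = -0.2148
x = -0.0072, y = -0.0124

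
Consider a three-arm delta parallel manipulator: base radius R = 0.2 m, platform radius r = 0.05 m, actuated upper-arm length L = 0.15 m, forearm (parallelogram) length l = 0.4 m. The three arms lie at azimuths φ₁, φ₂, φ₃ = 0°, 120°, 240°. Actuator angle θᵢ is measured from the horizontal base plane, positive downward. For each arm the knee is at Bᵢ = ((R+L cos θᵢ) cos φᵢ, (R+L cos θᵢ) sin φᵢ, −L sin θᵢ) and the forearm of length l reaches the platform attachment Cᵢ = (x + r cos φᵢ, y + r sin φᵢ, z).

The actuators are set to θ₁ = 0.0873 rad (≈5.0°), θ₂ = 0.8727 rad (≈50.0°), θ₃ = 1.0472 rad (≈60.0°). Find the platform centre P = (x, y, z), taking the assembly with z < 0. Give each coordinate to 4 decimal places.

arm 1 at φ=0.0°: ρ1 = 0.2994;  O1 = (0.2994, 0.0000, -0.0131)
O2 = (0.2464·cos120.0°, 0.2464·sin120.0°, -0.1149) = (-0.1232, 0.2134, -0.1149)
O3 = (0.2250·cos240.0°, 0.2250·sin240.0°, -0.1299) = (-0.1125, -0.1949, -0.1299)
subtract pairs → two planes through P
plane₁₂: -0.8453x+0.4268y+-0.2037z = -0.0159
det = 0.6810;  x = 0.0231+-0.2630z,  y = 0.0085+-0.0436z
sphere 1 gives Az²+Bz+C=0 with A=1.0711, B=0.1708, C=-0.0834;  B²−4AC=0.3864;  roots -0.3699, 0.2105;  negative root z = -0.3699
x = 0.1204, y = 0.0246

(0.1204, 0.0246, -0.3699)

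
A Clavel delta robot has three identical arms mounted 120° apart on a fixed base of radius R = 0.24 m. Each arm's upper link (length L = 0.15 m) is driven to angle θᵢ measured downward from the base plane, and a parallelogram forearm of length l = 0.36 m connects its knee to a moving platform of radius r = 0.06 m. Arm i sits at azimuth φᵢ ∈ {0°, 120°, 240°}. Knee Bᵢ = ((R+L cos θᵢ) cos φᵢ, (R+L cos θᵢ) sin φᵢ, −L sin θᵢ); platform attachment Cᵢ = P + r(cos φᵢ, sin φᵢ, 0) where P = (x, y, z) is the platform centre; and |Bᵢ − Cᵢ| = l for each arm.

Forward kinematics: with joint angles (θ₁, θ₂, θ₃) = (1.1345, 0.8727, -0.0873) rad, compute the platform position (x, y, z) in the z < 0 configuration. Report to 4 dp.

(-0.0807, -0.0801, -0.2706)

φ1=0.0°: virtual centre (0.2434, 0.0000, -0.1359), radius l
S2 = (0.2764·cos120.0°, 0.2764·sin120.0°, -0.1149) = (-0.1382, 0.2394, -0.1149)
arm 3 at φ=240.0°: ρ3 = 0.3294;  S3 = (-0.1647, -0.2853, 0.0131)
subtract pairs → two planes through P
linear system: -0.7632x+0.4788y = 0.0119−0.0421z; -0.8162x+-0.5706y = 0.0310−0.2981z
det = 0.8262;  x = -0.0262+0.2018z,  y = -0.0169+0.2337z
quadratic in z: (1.0953)z²+(0.1552)z+(-0.0382)=0, √Δ=0.4375 → z ∈ {-0.2706, 0.1288}; z = -0.2706 (taking z<0)
x = -0.0807, y = -0.0801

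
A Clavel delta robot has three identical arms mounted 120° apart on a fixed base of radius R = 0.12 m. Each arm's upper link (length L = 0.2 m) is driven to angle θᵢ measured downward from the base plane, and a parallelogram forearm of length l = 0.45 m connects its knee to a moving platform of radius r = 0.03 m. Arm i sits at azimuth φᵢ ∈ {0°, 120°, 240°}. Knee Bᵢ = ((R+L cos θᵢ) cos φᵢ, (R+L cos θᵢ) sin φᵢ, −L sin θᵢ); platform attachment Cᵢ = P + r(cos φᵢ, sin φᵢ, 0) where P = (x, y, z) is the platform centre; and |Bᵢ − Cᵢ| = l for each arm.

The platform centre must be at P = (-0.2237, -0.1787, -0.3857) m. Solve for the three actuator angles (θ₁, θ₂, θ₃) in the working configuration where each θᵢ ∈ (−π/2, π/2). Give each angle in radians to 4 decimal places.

θ₁ = 1.3094, θ₂ = 0.8730, θ₃ = -0.2615

φ1=0.0° → target in arm frame (-0.2237, -0.1787)
  e−x'=0.3137;  (l²−L²−(e−x')²−y'²−z²)/2L = -0.2915
  θ1 = atan2(B,A) + arccos(C/0.4972) = 1.3094
rotate P by −φ2: (-0.0429, 0.2831, -0.3857)
  e−x'=0.1329;  (l²−L²−(e−x')²−y'²−z²)/2L = -0.2102
  √(A²+B²)=0.4080;  θ2 = -1.2389+2.1120 ≈ 0.8730
rotate P by −φ3: (0.2666, -0.1044, -0.3857)
  A=-0.1766, B=-0.3857, C=(l²−L²−A²−y'²−z²)/(2L)=-0.0709
  √(A²+B²)=0.4242;  θ3 = -2.0002+1.7387 ≈ -0.2615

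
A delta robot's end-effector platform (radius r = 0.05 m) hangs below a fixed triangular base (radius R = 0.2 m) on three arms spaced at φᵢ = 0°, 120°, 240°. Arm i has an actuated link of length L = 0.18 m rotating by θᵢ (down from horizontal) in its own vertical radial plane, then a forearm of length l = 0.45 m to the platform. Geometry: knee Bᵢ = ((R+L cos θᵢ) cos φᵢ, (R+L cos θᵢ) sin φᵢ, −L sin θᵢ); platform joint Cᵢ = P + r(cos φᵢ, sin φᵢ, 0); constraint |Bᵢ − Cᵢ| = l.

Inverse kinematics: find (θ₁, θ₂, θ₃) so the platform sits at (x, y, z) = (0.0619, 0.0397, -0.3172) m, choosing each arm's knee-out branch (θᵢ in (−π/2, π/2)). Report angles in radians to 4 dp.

arm 1 (φ=0.0°): x'=0.0619, y'=0.0397
  A=0.0881, B=-0.3172, C=(l²−L²−A²−y'²−z²)/(2L)=0.1671
  √(A²+B²)=0.3292;  θ1 = -1.2999+1.0385 ≈ -0.2614
φ2=120.0° → target in arm frame (0.0034, -0.0735)
  e−x'=0.1466;  (l²−L²−(e−x')²−y'²−z²)/2L = 0.1183
  θ2 = atan2(B,A) + arccos(C/0.3494) = 0.0873
rotate P by −φ3: (-0.0653, 0.0338, -0.3172)
  A=0.2153, B=-0.3172, C=(l²−L²−A²−y'²−z²)/(2L)=0.0610
  √(A²+B²)=0.3834;  θ3 = -0.9744+1.4109 ≈ 0.4365

θ₁ = -0.2614, θ₂ = 0.0873, θ₃ = 0.4365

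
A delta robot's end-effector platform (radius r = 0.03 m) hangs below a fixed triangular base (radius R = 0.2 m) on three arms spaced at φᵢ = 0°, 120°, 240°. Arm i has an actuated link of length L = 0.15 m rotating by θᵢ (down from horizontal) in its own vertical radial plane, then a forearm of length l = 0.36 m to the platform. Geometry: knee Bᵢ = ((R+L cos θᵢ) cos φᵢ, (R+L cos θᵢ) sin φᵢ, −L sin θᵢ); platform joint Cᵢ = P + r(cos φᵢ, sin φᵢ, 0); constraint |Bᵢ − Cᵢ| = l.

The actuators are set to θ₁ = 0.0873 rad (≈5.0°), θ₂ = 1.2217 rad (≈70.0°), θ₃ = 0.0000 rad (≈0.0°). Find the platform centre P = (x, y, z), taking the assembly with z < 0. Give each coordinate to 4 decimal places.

centre 1 = (0.3194·cos0.0°, 0.3194·sin0.0°, -0.0131) = (0.3194, 0.0000, -0.0131)
arm 2 at φ=120.0°: e+L cos θ2 = 0.2213;  centre 2 = (-0.1107, 0.1917, -0.1410)
arm 3 at φ=240.0°: e+L cos θ3 = 0.3200;  centre 3 = (-0.1600, -0.2771, 0.0000)
|centre ₂|²−|centre ₁|² = -0.0334;  |centre ₃|²−|centre ₁|² = 0.0002
[-0.8602 0.3833 -0.2557]·P = -0.0334;  [-0.9589 -0.5543 0.0262]·P = 0.0002
Cramer: x(z) = 0.0218-0.1560z;  y(z) = -0.0381+0.3171z
into |P−centre ₁|² = l²: 1.1249z² + 0.0949z + -0.0394 = 0;  Δ = 0.1863;  z = -0.2340 or 0.1497 → z<0 root = -0.2340
x = 0.0583, y = -0.1123

(0.0583, -0.1123, -0.2340)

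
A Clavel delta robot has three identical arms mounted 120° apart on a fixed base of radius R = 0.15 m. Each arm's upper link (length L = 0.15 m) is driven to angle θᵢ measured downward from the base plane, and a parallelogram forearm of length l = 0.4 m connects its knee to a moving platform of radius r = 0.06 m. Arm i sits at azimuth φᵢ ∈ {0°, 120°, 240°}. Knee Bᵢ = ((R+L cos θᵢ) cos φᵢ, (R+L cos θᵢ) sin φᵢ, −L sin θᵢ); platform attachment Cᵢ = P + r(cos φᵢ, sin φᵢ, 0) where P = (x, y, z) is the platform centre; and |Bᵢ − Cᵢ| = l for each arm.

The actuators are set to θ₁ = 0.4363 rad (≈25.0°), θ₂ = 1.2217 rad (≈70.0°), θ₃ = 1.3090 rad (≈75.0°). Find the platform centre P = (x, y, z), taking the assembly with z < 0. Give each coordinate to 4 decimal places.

(0.1518, 0.0165, -0.4561)

arm 1 at φ=0.0°: (R−r)+L cos θ1 = 0.2259;  O1 = (0.2259, 0.0000, -0.0634)
O2 = (0.1413·cos120.0°, 0.1413·sin120.0°, -0.1410) = (-0.0707, 0.1224, -0.1410)
φ3=240.0°: virtual centre (-0.0644, -0.1116, -0.1449), radius l
eliminate P² terms by subtracting sphere 1 from 2 and 3
linear system: -0.5932x+0.2448y = -0.0152−-0.1551z; -0.5807x+-0.2231y = -0.0175−-0.1630z
det = 0.2745;  x = 0.0280+-0.2714z,  y = 0.0055+-0.0241z
sphere 1 gives Az²+Bz+C=0 with A=1.0743, B=0.2340, C=-0.1168;  B²−4AC=0.5565;  roots -0.4561, 0.2383;  negative root z = -0.4561
x = 0.1518, y = 0.0165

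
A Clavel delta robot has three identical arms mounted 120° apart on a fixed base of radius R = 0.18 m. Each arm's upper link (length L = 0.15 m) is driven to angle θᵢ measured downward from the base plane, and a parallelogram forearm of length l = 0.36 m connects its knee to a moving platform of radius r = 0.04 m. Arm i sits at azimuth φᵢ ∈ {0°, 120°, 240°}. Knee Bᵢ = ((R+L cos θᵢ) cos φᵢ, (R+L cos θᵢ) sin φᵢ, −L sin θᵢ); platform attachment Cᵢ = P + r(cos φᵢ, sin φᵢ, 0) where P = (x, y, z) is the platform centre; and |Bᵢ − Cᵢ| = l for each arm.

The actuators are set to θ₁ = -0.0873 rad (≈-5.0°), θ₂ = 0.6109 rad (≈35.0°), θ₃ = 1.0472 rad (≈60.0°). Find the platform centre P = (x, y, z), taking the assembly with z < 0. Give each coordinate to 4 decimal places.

(0.1066, 0.0533, -0.2924)

arm 1 at φ=0.0°: (R−r)+L cos θ1 = 0.2894;  O1 = (0.2894, 0.0000, 0.0131)
arm 2 at φ=120.0°: (R−r)+L cos θ2 = 0.2629;  O2 = (-0.1314, 0.2277, -0.0860)
φ3=240.0°: virtual centre (-0.1075, -0.1862, -0.1299), radius l
subtract pairs → two planes through P
plane₁₂: -0.8417x+0.4553y+-0.1982z = -0.0074
Cramer: x(z) = 0.0182-0.3023z;  y(z) = 0.0172-0.1235z
sphere 1 gives Az²+Bz+C=0 with A=1.1066, B=0.1336, C=-0.0555;  B²−4AC=0.2637;  roots -0.2924, 0.1717;  negative root z = -0.2924
x = 0.1066, y = 0.0533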